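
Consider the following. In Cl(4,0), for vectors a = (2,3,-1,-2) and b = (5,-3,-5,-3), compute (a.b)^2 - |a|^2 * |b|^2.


a . b = 2*5 + 3*(-3) + (-1)*(-5) + (-2)*(-3)
= 10 + (-9) + 5 + 6 = 12
|a|^2 = 2^2 + 3^2 + (-1)^2 + (-2)^2 = 18
|b|^2 = 5^2 + (-3)^2 + (-5)^2 + (-3)^2 = 68
(a.b)^2 = 12^2 = 144
|a|^2 * |b|^2 = 18 * 68 = 1224
Result = 144 - 1224 = -1080


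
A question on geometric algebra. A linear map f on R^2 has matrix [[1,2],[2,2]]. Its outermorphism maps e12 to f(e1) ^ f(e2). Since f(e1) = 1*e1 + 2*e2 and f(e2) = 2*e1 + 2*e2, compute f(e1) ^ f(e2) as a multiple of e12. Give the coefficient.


The outermorphism of a linear map f sends e1^e2 to f(e1)^f(e2).
f(e1) = 1*e1 + 2*e2
f(e2) = 2*e1 + 2*e2
f(e1) ^ f(e2) = (1*e1 + 2*e2) ^ (2*e1 + 2*e2)
= 1*2*e12 + 2*2*e21
= (2 - 4)*e12
= -2*e12
Coefficient = -2


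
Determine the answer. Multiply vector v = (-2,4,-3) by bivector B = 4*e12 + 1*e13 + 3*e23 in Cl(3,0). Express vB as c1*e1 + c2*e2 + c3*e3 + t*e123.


vB has grade-1 (vector) and grade-3 (trivector) parts: vB = (v _| B) + (v ^ B).
Vector part <vB>_1:
  e1: -v2*b12 - v3*b13 = -(4)*(4) - (-3)*(1) = -13
  e2: v1*b12 - v3*b23 = (-2)*(4) - (-3)*(3) = 1
  e3: v1*b13 + v2*b23 = (-2)*(1) + (4)*(3) = 10
Trivector part <vB>_3:
  e123: v1*b23 - v2*b13 + v3*b12 = (-2)*(3) - (4)*(1) + (-3)*(4) = -22
vB = -13*e1 + 1*e2 + 10*e3 - 22*e123


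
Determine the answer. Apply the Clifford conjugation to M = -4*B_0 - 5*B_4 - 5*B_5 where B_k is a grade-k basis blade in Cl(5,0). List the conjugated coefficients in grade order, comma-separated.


Clifford conjugate sign for grade k: (-1)^(k(k+1)/2)
Grade 0: (-1)^(0*1/2) = (-1)^0 = 1, coeff -4 -> -4
Grade 4: (-1)^(4*5/2) = (-1)^10 = 1, coeff -5 -> -5
Grade 5: (-1)^(5*6/2) = (-1)^15 = -1, coeff -5 -> 5
Conjugated coefficients: -4, -5, 5


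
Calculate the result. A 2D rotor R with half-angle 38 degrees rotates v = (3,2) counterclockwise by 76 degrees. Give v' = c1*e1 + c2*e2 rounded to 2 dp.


Rotor R = cos(38deg) - sin(38deg)*e12
Rotation angle theta = 2 * 38 = 76 degrees
v' = R*v*~R rotates v by theta.
cos(76deg) = 0.2419, sin(76deg) = 0.9703
v'_1 = 3*cos(76deg) - 2*sin(76deg)
= 3*0.2419 - 2*0.9703
= -1.21
v'_2 = 3*sin(76deg) + 2*cos(76deg)
= 3*0.9703 + 2*0.2419
= 3.39
v' = -1.21*e1 + 3.39*e2


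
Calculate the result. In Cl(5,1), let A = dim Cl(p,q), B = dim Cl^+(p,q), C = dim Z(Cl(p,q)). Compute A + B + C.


n = 5 + 1 = 6
Total dim = 2^6 = 64
Even subalgebra dim = 2^5 = 32
n is even, so center dim = 1
Sum = 64 + 32 + 1 = 97


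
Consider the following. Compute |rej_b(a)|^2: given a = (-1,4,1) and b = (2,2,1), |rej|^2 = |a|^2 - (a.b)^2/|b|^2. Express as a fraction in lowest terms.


|a|^2 = (-1)^2 + 4^2 + 1^2 = 18
|b|^2 = 2^2 + 2^2 + 1^2 = 9
a . b = (-1)*2 + 4*2 + 1*1 = 7
(a.b)^2 = 7^2 = 49
|rej|^2 = 18 - 49/9
= (162 - 49)/9
= 113/9
In lowest terms: 113/9


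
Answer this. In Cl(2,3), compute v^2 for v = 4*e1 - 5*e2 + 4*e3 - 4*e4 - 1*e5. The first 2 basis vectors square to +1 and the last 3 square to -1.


v^2 = sum of c_i^2 * e_i^2
Positive signature terms (e_i^2 = +1): 4^2 + (-5)^2 = 41
Negative signature terms (e_j^2 = -1): 4^2 + (-4)^2 + (-1)^2 = 33
v^2 = 41 - 33 = 8


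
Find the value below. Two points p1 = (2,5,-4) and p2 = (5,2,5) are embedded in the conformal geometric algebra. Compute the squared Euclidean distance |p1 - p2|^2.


p1 - p2 = (-3, 3, -9)
|p1 - p2|^2 = (-3)^2 + 3^2 + (-9)^2
= 9 + 9 + 81
= 99


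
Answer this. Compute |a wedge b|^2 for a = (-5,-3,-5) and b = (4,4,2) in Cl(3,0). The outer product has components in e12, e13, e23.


a wedge b = (a1*b2 - a2*b1)*e12 + (a1*b3 - a3*b1)*e13 + (a2*b3 - a3*b2)*e23
e12 coeff: (-5)*4 - (-3)*4 = -20 - (-12) = -8
e13 coeff: (-5)*2 - (-5)*4 = -10 - (-20) = 10
e23 coeff: (-3)*2 - (-5)*4 = -6 - (-20) = 14
|a wedge b|^2 = (-8)^2 + 10^2 + 14^2
= 64 + 100 + 196
= 360


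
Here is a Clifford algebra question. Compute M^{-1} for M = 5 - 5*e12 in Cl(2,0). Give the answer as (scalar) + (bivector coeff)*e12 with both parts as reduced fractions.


M = 5 - 5*e12, where e12^2 = -1.
Since M commutes with its reverse ~M = a - b*e12, M * ~M = a^2 - b^2*e12^2 = a^2 + b^2.
So M^{-1} = ~M / (a^2 + b^2) = (a - b*e12)/(a^2 + b^2).
a^2 + b^2 = 25 + 25 = 50
Scalar part = 5/50 = 1/10
Bivector coeff = 5/50 = 1/10
M^{-1} = 1/10 + 1/10*e12


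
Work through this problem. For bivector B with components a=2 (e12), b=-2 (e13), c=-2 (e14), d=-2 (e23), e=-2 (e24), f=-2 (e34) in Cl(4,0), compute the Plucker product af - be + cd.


Plucker relation: af - be + cd
a*f = 2*(-2) = -4
b*e = (-2)*(-2) = 4
c*d = (-2)*(-2) = 4
af - be + cd = -4 - 4 + 4
= -4


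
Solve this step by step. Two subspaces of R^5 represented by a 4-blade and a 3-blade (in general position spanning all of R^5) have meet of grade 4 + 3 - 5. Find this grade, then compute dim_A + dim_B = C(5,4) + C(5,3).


Meet grade = grade(A) + grade(B) - n
= 4 + 3 - 5 = 2
C(5,4) = 5
C(5,3) = 10
dim_A + dim_B = 5 + 10 = 15


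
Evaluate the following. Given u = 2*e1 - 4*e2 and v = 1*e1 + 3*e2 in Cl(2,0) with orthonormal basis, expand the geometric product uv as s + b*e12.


Expand: (2*e1 - 4*e2)(1*e1 + 3*e2)
= 2*1*e1e1 + 2*3*e1e2 + (-4)*1*e2e1 + (-4)*3*e2e2
Using e1^2 = e2^2 = 1, e2e1 = -e1e2:
Scalar part s = 2*1 + (-4)*3 = 2 + (-12) = -10
Bivector part b = 2*3 - (-4)*1 = 6 - (-4) = 10
uv = -10 + 10*e12


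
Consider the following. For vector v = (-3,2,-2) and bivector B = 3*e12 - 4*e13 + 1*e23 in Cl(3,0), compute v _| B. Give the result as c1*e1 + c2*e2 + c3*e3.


Left contraction v _| B = <vB>_1 (grade-1 part of the geometric product vB).
Using e1_|e12 = e2, e2_|e12 = -e1, e1_|e13 = e3, e3_|e13 = -e1, e2_|e23 = e3, e3_|e23 = -e2:
e1 coeff: -v2*b12 - v3*b13 = -(2)*(3) - (-2)*(-4) = -14
e2 coeff: v1*b12 - v3*b23 = (-3)*(3) - (-2)*(1) = -7
e3 coeff: v1*b13 + v2*b23 = (-3)*(-4) + (2)*(1) = 14
v _| B = -14*e1 - 7*e2 + 14*e3


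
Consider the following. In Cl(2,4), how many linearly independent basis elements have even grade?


Even subalgebra dimension = 2^(n-1)
n = 2 + 4 = 6
2^(6 - 1) = 2^5 = 32
Verification: sum of C(6,k) for even k = 1 + 15 + 15 + 1 = 32
Result = 32


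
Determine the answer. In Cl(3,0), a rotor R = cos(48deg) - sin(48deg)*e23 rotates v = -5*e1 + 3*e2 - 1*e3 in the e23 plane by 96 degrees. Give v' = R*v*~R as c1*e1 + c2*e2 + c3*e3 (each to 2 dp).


Rotor R = cos(48deg) - sin(48deg)*e23
Rotation angle theta = 2 * 48 = 96 degrees in the e23 plane (e2 -> e3).
The component perpendicular to the plane (e1) is invariant: v'_1 = v1 = -5.00
cos(96deg) = -0.1045, sin(96deg) = 0.9945
v'_2 = v2*cos(theta) - v3*sin(theta) = 3*(-0.1045) - (-1)*0.9945 = 0.68
v'_3 = v2*sin(theta) + v3*cos(theta) = 3*0.9945 + (-1)*(-0.1045) = 3.09
v' = -5.00*e1 + 0.68*e2 + 3.09*e3


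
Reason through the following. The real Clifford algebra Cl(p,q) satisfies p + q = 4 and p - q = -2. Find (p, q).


We need p + q = 4 and p - q = -2.
Adding: 2p = 4 + (-2) = 2, so p = 1.
Then q = 4 - 1 = 3.
(p, q) = (1, 3)


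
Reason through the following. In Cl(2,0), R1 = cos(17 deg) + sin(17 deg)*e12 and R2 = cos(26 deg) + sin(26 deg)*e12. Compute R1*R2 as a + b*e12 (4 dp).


Same-plane rotors commute and their half-angles add:
R1*R2 = cos(a1 + a2) + sin(a1 + a2)*e12.
a1 + a2 = 17 + 26 = 43 deg
cos(43 deg) = 0.7314
sin(43 deg) = 0.6820
R1*R2 = 0.7314 + 0.6820*e12


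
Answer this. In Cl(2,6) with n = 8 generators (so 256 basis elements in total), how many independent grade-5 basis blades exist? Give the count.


Number of grade-k basis blades in Cl(p,q) with n = p + q is C(n, k).
n = 2 + 6 = 8
C(8, 5) = 8! / (5! * 3!)
= 40320 / (120 * 6)
= 56


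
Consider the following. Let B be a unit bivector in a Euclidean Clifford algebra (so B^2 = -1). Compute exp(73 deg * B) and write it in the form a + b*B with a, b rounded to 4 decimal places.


For a unit bivector B with B^2 = -1, the exponential series gives
e^(theta*B) = cos(theta) + sin(theta)*B (the GA analogue of Euler's formula).
theta = 73 degrees = 1.27409 rad
cos(73 deg) = 0.2924
sin(73 deg) = 0.9563
exp(theta*B) = 0.2924 + 0.9563*B


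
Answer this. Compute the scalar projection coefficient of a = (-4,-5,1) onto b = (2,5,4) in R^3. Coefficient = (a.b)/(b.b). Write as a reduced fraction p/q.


Projection coefficient = (a . b) / (b . b)
a . b = (-4)*2 + (-5)*5 + 1*4
= -8 + (-25) + 4 = -29
b . b = 2^2 + 5^2 + 4^2
= 4 + 25 + 16 = 45
Coefficient = -29/45
In lowest terms: -29/45


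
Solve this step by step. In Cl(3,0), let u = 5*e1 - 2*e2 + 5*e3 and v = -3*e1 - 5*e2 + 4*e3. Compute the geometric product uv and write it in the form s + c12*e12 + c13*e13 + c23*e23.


In Cl(3,0): e_i^2 = 1, e_ie_j = -e_je_i for i != j.
Scalar part = u . v = 5*(-3) + (-2)*(-5) + 5*4
= -15 + 10 + 20 = 15
e12 coeff = 5*(-5) - (-2)*(-3) = -25 - 6 = -31
e13 coeff = 5*4 - 5*(-3) = 20 - (-15) = 35
e23 coeff = (-2)*4 - 5*(-5) = -8 - (-25) = 17
uv = 15 - 31*e12 + 35*e13 + 17*e23


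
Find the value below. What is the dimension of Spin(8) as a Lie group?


Spin(n) double-covers SO(n); both have Lie algebra so(n) of dimension n(n-1)/2.
n = 8
n(n-1) = 8 * 7 = 56
dim Spin(8) = 56/2 = 28


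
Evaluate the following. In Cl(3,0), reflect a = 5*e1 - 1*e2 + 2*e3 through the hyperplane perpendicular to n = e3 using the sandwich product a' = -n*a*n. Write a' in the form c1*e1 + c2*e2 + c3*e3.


Reflection formula: a' = -n*a*n, with n = e3 (unit vector, n^2 = 1).
For reflection through hyperplane perp to e3:
The component along e3 flips sign, others stay.
a = (5, -1, 2)
a' = (5, -1, -2)
a' = 5*e1 - 1*e2 - 2*e3


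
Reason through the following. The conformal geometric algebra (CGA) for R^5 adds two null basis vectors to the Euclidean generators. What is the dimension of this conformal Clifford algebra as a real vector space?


The conformal model of R^5 uses Cl(6,1): the 5 Euclidean generators plus two extra orthogonal generators e+ (e+^2 = +1) and e- (e-^2 = -1), from which the null vectors e0, einf are built.
Number of generators m = 5 + 2 = 7.
dim Cl(p,q) = 2^m = 2^7 = 128


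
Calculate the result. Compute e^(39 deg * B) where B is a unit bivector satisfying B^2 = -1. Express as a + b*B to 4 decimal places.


For a unit bivector B with B^2 = -1, the exponential series gives
e^(theta*B) = cos(theta) + sin(theta)*B (the GA analogue of Euler's formula).
theta = 39 degrees = 0.680678 rad
cos(39 deg) = 0.7771
sin(39 deg) = 0.6293
exp(theta*B) = 0.7771 + 0.6293*B


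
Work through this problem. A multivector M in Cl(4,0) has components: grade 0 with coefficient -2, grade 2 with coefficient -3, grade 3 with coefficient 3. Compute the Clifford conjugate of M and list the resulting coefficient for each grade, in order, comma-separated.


Clifford conjugate sign for grade k: (-1)^(k(k+1)/2)
Grade 0: (-1)^(0*1/2) = (-1)^0 = 1, coeff -2 -> -2
Grade 2: (-1)^(2*3/2) = (-1)^3 = -1, coeff -3 -> 3
Grade 3: (-1)^(3*4/2) = (-1)^6 = 1, coeff 3 -> 3
Conjugated coefficients: -2, 3, 3


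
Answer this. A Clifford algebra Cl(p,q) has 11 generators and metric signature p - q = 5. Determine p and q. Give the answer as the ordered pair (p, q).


We need p + q = 11 and p - q = 5.
Adding: 2p = 11 + 5 = 16, so p = 8.
Then q = 11 - 8 = 3.
(p, q) = (8, 3)


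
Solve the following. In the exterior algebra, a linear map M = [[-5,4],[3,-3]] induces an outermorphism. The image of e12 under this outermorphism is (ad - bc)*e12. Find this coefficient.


The outermorphism of a linear map f sends e1^e2 to f(e1)^f(e2).
f(e1) = -5*e1 + 3*e2
f(e2) = 4*e1 - 3*e2
f(e1) ^ f(e2) = (-5*e1 + 3*e2) ^ (4*e1 - 3*e2)
= (-5)*(-3)*e12 + 3*4*e21
= (15 - 12)*e12
= 3*e12
Coefficient = 3


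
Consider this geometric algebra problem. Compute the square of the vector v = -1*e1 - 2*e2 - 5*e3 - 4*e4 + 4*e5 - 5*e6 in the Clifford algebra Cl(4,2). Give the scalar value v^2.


v^2 = sum of c_i^2 * e_i^2
Positive signature terms (e_i^2 = +1): (-1)^2 + (-2)^2 + (-5)^2 + (-4)^2 = 46
Negative signature terms (e_j^2 = -1): 4^2 + (-5)^2 = 41
v^2 = 46 - 41 = 5


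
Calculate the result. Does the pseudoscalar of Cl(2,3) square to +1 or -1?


The pseudoscalar I = e1...e_n (product of all n generators) of Cl(p,q) satisfies I^2 = (-1)^(q + n(n-1)/2).
p = 2, q = 3, n = p + q = 5
n(n-1)/2 = 5 * 4 / 2 = 10
Exponent = q + n(n-1)/2 = 3 + 10 = 13
I^2 = (-1)^13 = -1


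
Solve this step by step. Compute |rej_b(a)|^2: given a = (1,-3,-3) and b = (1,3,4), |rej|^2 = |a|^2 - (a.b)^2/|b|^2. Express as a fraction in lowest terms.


|a|^2 = 1^2 + (-3)^2 + (-3)^2 = 19
|b|^2 = 1^2 + 3^2 + 4^2 = 26
a . b = 1*1 + (-3)*3 + (-3)*4 = -20
(a.b)^2 = (-20)^2 = 400
|rej|^2 = 19 - 400/26
= (494 - 400)/26
= 94/26
In lowest terms: 47/13


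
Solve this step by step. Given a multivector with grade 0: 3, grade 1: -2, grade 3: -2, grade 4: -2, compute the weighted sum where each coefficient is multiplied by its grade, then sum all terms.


Grade-weighted sum = sum of grade_k * coefficient_k
0*3 = 0
1*(-2) = -2
3*(-2) = -6
4*(-2) = -8
Total = 0 + (-2) + (-6) + (-8) = -16


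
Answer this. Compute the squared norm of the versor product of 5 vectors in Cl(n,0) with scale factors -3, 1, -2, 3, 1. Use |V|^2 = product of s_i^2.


Each vector v_i has |v_i|^2 = s_i^2
Squared scales: (-3)^2 = 9, 1^2 = 1, (-2)^2 = 4, 3^2 = 9, 1^2 = 1
|V|^2 = 9 * 1 * 4 * 9 * 1
= 324


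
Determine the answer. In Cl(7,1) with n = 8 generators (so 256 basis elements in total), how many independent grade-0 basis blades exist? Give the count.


Number of grade-k basis blades in Cl(p,q) with n = p + q is C(n, k).
n = 7 + 1 = 8
C(8, 0) = 8! / (0! * 8!)
= 40320 / (1 * 40320)
= 1


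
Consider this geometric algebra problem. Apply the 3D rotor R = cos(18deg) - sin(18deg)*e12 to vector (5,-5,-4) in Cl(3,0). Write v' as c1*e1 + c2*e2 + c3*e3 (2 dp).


Rotor R = cos(18deg) - sin(18deg)*e12
Rotation angle theta = 2 * 18 = 36 degrees in the e12 plane (e1 -> e2).
The component perpendicular to the plane (e3) is invariant: v'_3 = v3 = -4.00
cos(36deg) = 0.8090, sin(36deg) = 0.5878
v'_1 = v1*cos(theta) - v2*sin(theta) = 5*0.8090 - (-5)*0.5878 = 6.98
v'_2 = v1*sin(theta) + v2*cos(theta) = 5*0.5878 + (-5)*0.8090 = -1.11
v' = 6.98*e1 - 1.11*e2 - 4.00*e3


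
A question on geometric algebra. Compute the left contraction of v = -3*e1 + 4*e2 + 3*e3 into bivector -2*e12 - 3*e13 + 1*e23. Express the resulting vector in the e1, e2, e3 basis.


Left contraction v _| B = <vB>_1 (grade-1 part of the geometric product vB).
Using e1_|e12 = e2, e2_|e12 = -e1, e1_|e13 = e3, e3_|e13 = -e1, e2_|e23 = e3, e3_|e23 = -e2:
e1 coeff: -v2*b12 - v3*b13 = -(4)*(-2) - (3)*(-3) = 17
e2 coeff: v1*b12 - v3*b23 = (-3)*(-2) - (3)*(1) = 3
e3 coeff: v1*b13 + v2*b23 = (-3)*(-3) + (4)*(1) = 13
v _| B = 17*e1 + 3*e2 + 13*e3


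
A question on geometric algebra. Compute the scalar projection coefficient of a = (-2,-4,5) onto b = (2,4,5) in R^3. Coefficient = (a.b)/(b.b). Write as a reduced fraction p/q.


Projection coefficient = (a . b) / (b . b)
a . b = (-2)*2 + (-4)*4 + 5*5
= -4 + (-16) + 25 = 5
b . b = 2^2 + 4^2 + 5^2
= 4 + 16 + 25 = 45
Coefficient = 5/45
In lowest terms: 1/9


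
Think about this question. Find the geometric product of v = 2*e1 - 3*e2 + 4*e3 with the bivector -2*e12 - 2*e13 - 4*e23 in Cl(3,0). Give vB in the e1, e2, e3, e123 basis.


vB has grade-1 (vector) and grade-3 (trivector) parts: vB = (v _| B) + (v ^ B).
Vector part <vB>_1:
  e1: -v2*b12 - v3*b13 = -(-3)*(-2) - (4)*(-2) = 2
  e2: v1*b12 - v3*b23 = (2)*(-2) - (4)*(-4) = 12
  e3: v1*b13 + v2*b23 = (2)*(-2) + (-3)*(-4) = 8
Trivector part <vB>_3:
  e123: v1*b23 - v2*b13 + v3*b12 = (2)*(-4) - (-3)*(-2) + (4)*(-2) = -22
vB = 2*e1 + 12*e2 + 8*e3 - 22*e123


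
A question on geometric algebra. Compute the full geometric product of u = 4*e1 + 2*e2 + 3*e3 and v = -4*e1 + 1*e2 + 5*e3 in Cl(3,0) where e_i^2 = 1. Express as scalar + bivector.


In Cl(3,0): e_i^2 = 1, e_ie_j = -e_je_i for i != j.
Scalar part = u . v = 4*(-4) + 2*1 + 3*5
= -16 + 2 + 15 = 1
e12 coeff = 4*1 - 2*(-4) = 4 - (-8) = 12
e13 coeff = 4*5 - 3*(-4) = 20 - (-12) = 32
e23 coeff = 2*5 - 3*1 = 10 - 3 = 7
uv = 1 + 12*e12 + 32*e13 + 7*e23


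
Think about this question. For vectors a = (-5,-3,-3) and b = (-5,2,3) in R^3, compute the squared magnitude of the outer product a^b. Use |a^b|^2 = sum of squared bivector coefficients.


a wedge b = (a1*b2 - a2*b1)*e12 + (a1*b3 - a3*b1)*e13 + (a2*b3 - a3*b2)*e23
e12 coeff: (-5)*2 - (-3)*(-5) = -10 - 15 = -25
e13 coeff: (-5)*3 - (-3)*(-5) = -15 - 15 = -30
e23 coeff: (-3)*3 - (-3)*2 = -9 - (-6) = -3
|a wedge b|^2 = (-25)^2 + (-30)^2 + (-3)^2
= 625 + 900 + 9
= 1534


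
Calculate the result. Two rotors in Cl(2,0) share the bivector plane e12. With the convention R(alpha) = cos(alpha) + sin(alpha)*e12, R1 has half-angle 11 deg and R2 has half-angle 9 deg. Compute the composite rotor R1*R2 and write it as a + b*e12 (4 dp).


Same-plane rotors commute and their half-angles add:
R1*R2 = cos(a1 + a2) + sin(a1 + a2)*e12.
a1 + a2 = 11 + 9 = 20 deg
cos(20 deg) = 0.9397
sin(20 deg) = 0.3420
R1*R2 = 0.9397 + 0.3420*e12


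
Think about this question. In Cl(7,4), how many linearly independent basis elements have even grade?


Even subalgebra dimension = 2^(n-1)
n = 7 + 4 = 11
2^(11 - 1) = 2^10 = 1024
Verification: sum of C(11,k) for even k = 1 + 55 + 330 + 462 + 165 + 11 = 1024
Result = 1024


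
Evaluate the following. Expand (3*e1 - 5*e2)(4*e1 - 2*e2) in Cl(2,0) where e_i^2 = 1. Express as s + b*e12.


Expand: (3*e1 - 5*e2)(4*e1 - 2*e2)
= 3*4*e1e1 + 3*(-2)*e1e2 + (-5)*4*e2e1 + (-5)*(-2)*e2e2
Using e1^2 = e2^2 = 1, e2e1 = -e1e2:
Scalar part s = 3*4 + (-5)*(-2) = 12 + 10 = 22
Bivector part b = 3*(-2) - (-5)*4 = -6 - (-20) = 14
uv = 22 + 14*e12


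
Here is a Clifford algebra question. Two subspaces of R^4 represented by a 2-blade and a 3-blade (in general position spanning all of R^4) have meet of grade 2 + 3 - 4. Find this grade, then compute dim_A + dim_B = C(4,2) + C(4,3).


Meet grade = grade(A) + grade(B) - n
= 2 + 3 - 4 = 1
C(4,2) = 6
C(4,3) = 4
dim_A + dim_B = 6 + 4 = 10


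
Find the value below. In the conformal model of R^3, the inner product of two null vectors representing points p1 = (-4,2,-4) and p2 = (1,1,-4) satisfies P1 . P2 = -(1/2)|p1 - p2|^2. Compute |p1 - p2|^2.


p1 - p2 = (-5, 1, 0)
|p1 - p2|^2 = (-5)^2 + 1^2 + 0^2
= 25 + 1 + 0
= 26


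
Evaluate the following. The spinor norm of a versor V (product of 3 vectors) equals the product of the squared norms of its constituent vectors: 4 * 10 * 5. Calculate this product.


Spinor norm N(V) = |v1|^2 * |v2|^2 * ... * |v3|^2
= 4 * 10 * 5
Running product: 4, 40, 200
N(V) = 200


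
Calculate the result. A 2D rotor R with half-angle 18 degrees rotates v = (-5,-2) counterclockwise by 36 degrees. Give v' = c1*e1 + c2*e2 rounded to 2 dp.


Rotor R = cos(18deg) - sin(18deg)*e12
Rotation angle theta = 2 * 18 = 36 degrees
v' = R*v*~R rotates v by theta.
cos(36deg) = 0.8090, sin(36deg) = 0.5878
v'_1 = -5*cos(36deg) - (-2)*sin(36deg)
= -5*0.8090 - (-2)*0.5878
= -2.87
v'_2 = -5*sin(36deg) + (-2)*cos(36deg)
= -5*0.5878 + (-2)*0.8090
= -4.56
v' = -2.87*e1 - 4.56*e2


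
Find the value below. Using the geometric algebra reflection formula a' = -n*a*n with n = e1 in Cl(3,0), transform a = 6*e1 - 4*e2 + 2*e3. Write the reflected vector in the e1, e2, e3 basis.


Reflection formula: a' = -n*a*n, with n = e1 (unit vector, n^2 = 1).
For reflection through hyperplane perp to e1:
The component along e1 flips sign, others stay.
a = (6, -4, 2)
a' = (-6, -4, 2)
a' = -6*e1 - 4*e2 + 2*e3


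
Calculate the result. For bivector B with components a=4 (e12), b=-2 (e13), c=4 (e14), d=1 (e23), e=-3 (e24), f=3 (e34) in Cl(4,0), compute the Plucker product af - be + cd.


Plucker relation: af - be + cd
a*f = 4*3 = 12
b*e = (-2)*(-3) = 6
c*d = 4*1 = 4
af - be + cd = 12 - 6 + 4
= 10


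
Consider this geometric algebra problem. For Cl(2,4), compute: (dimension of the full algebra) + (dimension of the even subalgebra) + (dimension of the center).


n = 2 + 4 = 6
Total dim = 2^6 = 64
Even subalgebra dim = 2^5 = 32
n is even, so center dim = 1
Sum = 64 + 32 + 1 = 97


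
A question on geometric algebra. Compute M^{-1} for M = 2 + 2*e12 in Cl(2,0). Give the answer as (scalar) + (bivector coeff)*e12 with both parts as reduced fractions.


M = 2 + 2*e12, where e12^2 = -1.
Since M commutes with its reverse ~M = a - b*e12, M * ~M = a^2 - b^2*e12^2 = a^2 + b^2.
So M^{-1} = ~M / (a^2 + b^2) = (a - b*e12)/(a^2 + b^2).
a^2 + b^2 = 4 + 4 = 8
Scalar part = 2/8 = 1/4
Bivector coeff = -2/8 = -1/4
M^{-1} = 1/4 - 1/4*e12


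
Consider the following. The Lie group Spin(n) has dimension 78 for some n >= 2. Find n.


dim Spin(n) = dim so(n) = n(n-1)/2.
Solve n(n-1)/2 = 78, i.e. n^2 - n - 156 = 0.
Discriminant = 1 + 8*78 = 625
n = (1 + sqrt(625))/2 = (1 + 25)/2 = 13


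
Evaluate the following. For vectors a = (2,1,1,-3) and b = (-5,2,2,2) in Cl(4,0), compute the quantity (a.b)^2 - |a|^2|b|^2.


a . b = 2*(-5) + 1*2 + 1*2 + (-3)*2
= -10 + 2 + 2 + (-6) = -12
|a|^2 = 2^2 + 1^2 + 1^2 + (-3)^2 = 15
|b|^2 = (-5)^2 + 2^2 + 2^2 + 2^2 = 37
(a.b)^2 = (-12)^2 = 144
|a|^2 * |b|^2 = 15 * 37 = 555
Result = 144 - 555 = -411


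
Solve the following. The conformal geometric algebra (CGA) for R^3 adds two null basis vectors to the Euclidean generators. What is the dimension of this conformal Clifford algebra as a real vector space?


The conformal model of R^3 uses Cl(4,1): the 3 Euclidean generators plus two extra orthogonal generators e+ (e+^2 = +1) and e- (e-^2 = -1), from which the null vectors e0, einf are built.
Number of generators m = 3 + 2 = 5.
dim Cl(p,q) = 2^m = 2^5 = 32


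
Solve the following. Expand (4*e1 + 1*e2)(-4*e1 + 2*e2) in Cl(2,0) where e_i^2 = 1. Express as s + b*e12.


Expand: (4*e1 + 1*e2)(-4*e1 + 2*e2)
= 4*(-4)*e1e1 + 4*2*e1e2 + 1*(-4)*e2e1 + 1*2*e2e2
Using e1^2 = e2^2 = 1, e2e1 = -e1e2:
Scalar part s = 4*(-4) + 1*2 = -16 + 2 = -14
Bivector part b = 4*2 - 1*(-4) = 8 - (-4) = 12
uv = -14 + 12*e12


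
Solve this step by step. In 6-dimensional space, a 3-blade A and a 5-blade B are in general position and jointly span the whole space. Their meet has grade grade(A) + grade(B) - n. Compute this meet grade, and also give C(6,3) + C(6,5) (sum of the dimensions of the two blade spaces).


Meet grade = grade(A) + grade(B) - n
= 3 + 5 - 6 = 2
C(6,3) = 20
C(6,5) = 6
dim_A + dim_B = 20 + 6 = 26


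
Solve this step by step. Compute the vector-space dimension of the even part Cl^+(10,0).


Even subalgebra dimension = 2^(n-1)
n = 10 + 0 = 10
2^(10 - 1) = 2^9 = 512
Verification: sum of C(10,k) for even k = 1 + 45 + 210 + 210 + 45 + 1 = 512
Result = 512


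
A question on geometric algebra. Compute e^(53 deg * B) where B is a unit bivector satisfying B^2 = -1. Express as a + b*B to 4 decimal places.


For a unit bivector B with B^2 = -1, the exponential series gives
e^(theta*B) = cos(theta) + sin(theta)*B (the GA analogue of Euler's formula).
theta = 53 degrees = 0.925025 rad
cos(53 deg) = 0.6018
sin(53 deg) = 0.7986
exp(theta*B) = 0.6018 + 0.7986*B


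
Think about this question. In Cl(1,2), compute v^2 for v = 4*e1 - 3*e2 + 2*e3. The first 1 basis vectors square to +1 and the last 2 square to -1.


v^2 = sum of c_i^2 * e_i^2
Positive signature terms (e_i^2 = +1): 4^2 = 16
Negative signature terms (e_j^2 = -1): (-3)^2 + 2^2 = 13
v^2 = 16 - 13 = 3


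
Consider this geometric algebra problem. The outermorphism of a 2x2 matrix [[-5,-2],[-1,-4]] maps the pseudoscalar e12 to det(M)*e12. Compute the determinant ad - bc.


The outermorphism of a linear map f sends e1^e2 to f(e1)^f(e2).
f(e1) = -5*e1 - 1*e2
f(e2) = -2*e1 - 4*e2
f(e1) ^ f(e2) = (-5*e1 - 1*e2) ^ (-2*e1 - 4*e2)
= (-5)*(-4)*e12 + (-1)*(-2)*e21
= (20 - 2)*e12
= 18*e12
Coefficient = 18


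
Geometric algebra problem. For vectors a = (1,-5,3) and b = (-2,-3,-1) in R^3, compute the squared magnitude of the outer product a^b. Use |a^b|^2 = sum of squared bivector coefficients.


a wedge b = (a1*b2 - a2*b1)*e12 + (a1*b3 - a3*b1)*e13 + (a2*b3 - a3*b2)*e23
e12 coeff: 1*(-3) - (-5)*(-2) = -3 - 10 = -13
e13 coeff: 1*(-1) - 3*(-2) = -1 - (-6) = 5
e23 coeff: (-5)*(-1) - 3*(-3) = 5 - (-9) = 14
|a wedge b|^2 = (-13)^2 + 5^2 + 14^2
= 169 + 25 + 196
= 390


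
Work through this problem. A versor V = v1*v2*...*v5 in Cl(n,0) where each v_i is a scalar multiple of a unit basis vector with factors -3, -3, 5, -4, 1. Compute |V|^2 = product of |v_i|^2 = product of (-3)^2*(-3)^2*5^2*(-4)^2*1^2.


Each vector v_i has |v_i|^2 = s_i^2
Squared scales: (-3)^2 = 9, (-3)^2 = 9, 5^2 = 25, (-4)^2 = 16, 1^2 = 1
|V|^2 = 9 * 9 * 25 * 16 * 1
= 32400


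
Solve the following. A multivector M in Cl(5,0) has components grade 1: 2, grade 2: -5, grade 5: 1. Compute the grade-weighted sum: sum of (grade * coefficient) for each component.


Grade-weighted sum = sum of grade_k * coefficient_k
1*2 = 2
2*(-5) = -10
5*1 = 5
Total = 2 + (-10) + 5 = -3


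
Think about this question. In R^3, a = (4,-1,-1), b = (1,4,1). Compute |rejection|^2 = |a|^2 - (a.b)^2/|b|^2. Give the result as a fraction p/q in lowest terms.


|a|^2 = 4^2 + (-1)^2 + (-1)^2 = 18
|b|^2 = 1^2 + 4^2 + 1^2 = 18
a . b = 4*1 + (-1)*4 + (-1)*1 = -1
(a.b)^2 = (-1)^2 = 1
|rej|^2 = 18 - 1/18
= (324 - 1)/18
= 323/18
In lowest terms: 323/18


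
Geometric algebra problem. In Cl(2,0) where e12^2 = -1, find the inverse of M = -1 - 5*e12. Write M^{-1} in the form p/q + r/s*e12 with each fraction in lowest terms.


M = -1 - 5*e12, where e12^2 = -1.
Since M commutes with its reverse ~M = a - b*e12, M * ~M = a^2 - b^2*e12^2 = a^2 + b^2.
So M^{-1} = ~M / (a^2 + b^2) = (a - b*e12)/(a^2 + b^2).
a^2 + b^2 = 1 + 25 = 26
Scalar part = -1/26 = -1/26
Bivector coeff = 5/26 = 5/26
M^{-1} = -1/26 + 5/26*e12


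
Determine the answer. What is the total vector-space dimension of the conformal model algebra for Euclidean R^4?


The conformal model of R^4 uses Cl(5,1): the 4 Euclidean generators plus two extra orthogonal generators e+ (e+^2 = +1) and e- (e-^2 = -1), from which the null vectors e0, einf are built.
Number of generators m = 4 + 2 = 6.
dim Cl(p,q) = 2^m = 2^6 = 64


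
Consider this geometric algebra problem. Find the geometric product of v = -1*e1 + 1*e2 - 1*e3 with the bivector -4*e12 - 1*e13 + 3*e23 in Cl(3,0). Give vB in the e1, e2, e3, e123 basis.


vB has grade-1 (vector) and grade-3 (trivector) parts: vB = (v _| B) + (v ^ B).
Vector part <vB>_1:
  e1: -v2*b12 - v3*b13 = -(1)*(-4) - (-1)*(-1) = 3
  e2: v1*b12 - v3*b23 = (-1)*(-4) - (-1)*(3) = 7
  e3: v1*b13 + v2*b23 = (-1)*(-1) + (1)*(3) = 4
Trivector part <vB>_3:
  e123: v1*b23 - v2*b13 + v3*b12 = (-1)*(3) - (1)*(-1) + (-1)*(-4) = 2
vB = 3*e1 + 7*e2 + 4*e3 + 2*e123


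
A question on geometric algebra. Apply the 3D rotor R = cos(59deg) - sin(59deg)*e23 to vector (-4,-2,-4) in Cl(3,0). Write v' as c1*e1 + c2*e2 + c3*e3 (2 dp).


Rotor R = cos(59deg) - sin(59deg)*e23
Rotation angle theta = 2 * 59 = 118 degrees in the e23 plane (e2 -> e3).
The component perpendicular to the plane (e1) is invariant: v'_1 = v1 = -4.00
cos(118deg) = -0.4695, sin(118deg) = 0.8829
v'_2 = v2*cos(theta) - v3*sin(theta) = -2*(-0.4695) - (-4)*0.8829 = 4.47
v'_3 = v2*sin(theta) + v3*cos(theta) = -2*0.8829 + (-4)*(-0.4695) = 0.11
v' = -4.00*e1 + 4.47*e2 + 0.11*e3


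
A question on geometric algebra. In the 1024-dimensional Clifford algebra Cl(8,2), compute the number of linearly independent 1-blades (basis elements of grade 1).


Number of grade-k basis blades in Cl(p,q) with n = p + q is C(n, k).
n = 8 + 2 = 10
C(10, 1) = 10! / (1! * 9!)
= 3628800 / (1 * 362880)
= 10


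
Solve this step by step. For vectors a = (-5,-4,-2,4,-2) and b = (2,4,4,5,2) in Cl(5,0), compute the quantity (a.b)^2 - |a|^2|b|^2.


a . b = (-5)*2 + (-4)*4 + (-2)*4 + 4*5 + (-2)*2
= -10 + (-16) + (-8) + 20 + (-4) = -18
|a|^2 = (-5)^2 + (-4)^2 + (-2)^2 + 4^2 + (-2)^2 = 65
|b|^2 = 2^2 + 4^2 + 4^2 + 5^2 + 2^2 = 65
(a.b)^2 = (-18)^2 = 324
|a|^2 * |b|^2 = 65 * 65 = 4225
Result = 324 - 4225 = -3901


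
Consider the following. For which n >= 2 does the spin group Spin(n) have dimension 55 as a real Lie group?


dim Spin(n) = dim so(n) = n(n-1)/2.
Solve n(n-1)/2 = 55, i.e. n^2 - n - 110 = 0.
Discriminant = 1 + 8*55 = 441
n = (1 + sqrt(441))/2 = (1 + 21)/2 = 11


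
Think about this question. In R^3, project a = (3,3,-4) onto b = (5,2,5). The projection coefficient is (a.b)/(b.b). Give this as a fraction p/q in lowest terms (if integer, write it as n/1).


Projection coefficient = (a . b) / (b . b)
a . b = 3*5 + 3*2 + (-4)*5
= 15 + 6 + (-20) = 1
b . b = 5^2 + 2^2 + 5^2
= 25 + 4 + 25 = 54
Coefficient = 1/54
In lowest terms: 1/54


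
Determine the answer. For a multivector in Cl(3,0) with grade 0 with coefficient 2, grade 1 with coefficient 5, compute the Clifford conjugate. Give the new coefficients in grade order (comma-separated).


Clifford conjugate sign for grade k: (-1)^(k(k+1)/2)
Grade 0: (-1)^(0*1/2) = (-1)^0 = 1, coeff 2 -> 2
Grade 1: (-1)^(1*2/2) = (-1)^1 = -1, coeff 5 -> -5
Conjugated coefficients: 2, -5


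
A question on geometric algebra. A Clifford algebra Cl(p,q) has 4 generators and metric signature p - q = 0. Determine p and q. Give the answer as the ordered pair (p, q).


We need p + q = 4 and p - q = 0.
Adding: 2p = 4 + 0 = 4, so p = 2.
Then q = 4 - 2 = 2.
(p, q) = (2, 2)


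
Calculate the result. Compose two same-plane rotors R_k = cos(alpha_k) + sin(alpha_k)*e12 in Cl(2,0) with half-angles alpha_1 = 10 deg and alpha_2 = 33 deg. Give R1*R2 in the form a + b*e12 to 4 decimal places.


Same-plane rotors commute and their half-angles add:
R1*R2 = cos(a1 + a2) + sin(a1 + a2)*e12.
a1 + a2 = 10 + 33 = 43 deg
cos(43 deg) = 0.7314
sin(43 deg) = 0.6820
R1*R2 = 0.7314 + 0.6820*e12


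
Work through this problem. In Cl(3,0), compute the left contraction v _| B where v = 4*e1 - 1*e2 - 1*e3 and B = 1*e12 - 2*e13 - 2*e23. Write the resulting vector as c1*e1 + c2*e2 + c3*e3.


Left contraction v _| B = <vB>_1 (grade-1 part of the geometric product vB).
Using e1_|e12 = e2, e2_|e12 = -e1, e1_|e13 = e3, e3_|e13 = -e1, e2_|e23 = e3, e3_|e23 = -e2:
e1 coeff: -v2*b12 - v3*b13 = -(-1)*(1) - (-1)*(-2) = -1
e2 coeff: v1*b12 - v3*b23 = (4)*(1) - (-1)*(-2) = 2
e3 coeff: v1*b13 + v2*b23 = (4)*(-2) + (-1)*(-2) = -6
v _| B = -1*e1 + 2*e2 - 6*e3


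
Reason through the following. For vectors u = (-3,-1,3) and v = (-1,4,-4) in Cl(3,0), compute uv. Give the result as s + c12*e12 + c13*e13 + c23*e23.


In Cl(3,0): e_i^2 = 1, e_ie_j = -e_je_i for i != j.
Scalar part = u . v = (-3)*(-1) + (-1)*4 + 3*(-4)
= 3 + (-4) + (-12) = -13
e12 coeff = (-3)*4 - (-1)*(-1) = -12 - 1 = -13
e13 coeff = (-3)*(-4) - 3*(-1) = 12 - (-3) = 15
e23 coeff = (-1)*(-4) - 3*4 = 4 - 12 = -8
uv = -13 - 13*e12 + 15*e13 - 8*e23


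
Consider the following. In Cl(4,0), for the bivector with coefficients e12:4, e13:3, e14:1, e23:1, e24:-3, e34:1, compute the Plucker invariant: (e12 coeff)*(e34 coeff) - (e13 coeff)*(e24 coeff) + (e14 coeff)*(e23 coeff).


Plucker relation: af - be + cd
a*f = 4*1 = 4
b*e = 3*(-3) = -9
c*d = 1*1 = 1
af - be + cd = 4 - (-9) + 1
= 14


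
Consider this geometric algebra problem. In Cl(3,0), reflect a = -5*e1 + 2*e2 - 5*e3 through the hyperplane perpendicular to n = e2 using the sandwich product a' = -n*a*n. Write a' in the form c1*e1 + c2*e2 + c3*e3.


Reflection formula: a' = -n*a*n, with n = e2 (unit vector, n^2 = 1).
For reflection through hyperplane perp to e2:
The component along e2 flips sign, others stay.
a = (-5, 2, -5)
a' = (-5, -2, -5)
a' = -5*e1 - 2*e2 - 5*e3


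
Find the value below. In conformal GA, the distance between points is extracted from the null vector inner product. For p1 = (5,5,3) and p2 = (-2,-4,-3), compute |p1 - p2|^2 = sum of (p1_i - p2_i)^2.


p1 - p2 = (7, 9, 6)
|p1 - p2|^2 = 7^2 + 9^2 + 6^2
= 49 + 81 + 36
= 166


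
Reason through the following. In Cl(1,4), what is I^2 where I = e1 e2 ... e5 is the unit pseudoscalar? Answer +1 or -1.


The pseudoscalar I = e1...e_n (product of all n generators) of Cl(p,q) satisfies I^2 = (-1)^(q + n(n-1)/2).
p = 1, q = 4, n = p + q = 5
n(n-1)/2 = 5 * 4 / 2 = 10
Exponent = q + n(n-1)/2 = 4 + 10 = 14
I^2 = (-1)^14 = +1


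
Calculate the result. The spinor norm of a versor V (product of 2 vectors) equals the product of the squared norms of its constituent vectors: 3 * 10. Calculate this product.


Spinor norm N(V) = |v1|^2 * |v2|^2 * ... * |v2|^2
= 3 * 10
Running product: 3, 30
N(V) = 30


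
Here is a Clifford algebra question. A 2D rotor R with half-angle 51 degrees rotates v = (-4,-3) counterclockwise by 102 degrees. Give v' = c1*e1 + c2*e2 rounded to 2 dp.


Rotor R = cos(51deg) - sin(51deg)*e12
Rotation angle theta = 2 * 51 = 102 degrees
v' = R*v*~R rotates v by theta.
cos(102deg) = -0.2079, sin(102deg) = 0.9781
v'_1 = -4*cos(102deg) - (-3)*sin(102deg)
= -4*(-0.2079) - (-3)*0.9781
= 3.77
v'_2 = -4*sin(102deg) + (-3)*cos(102deg)
= -4*0.9781 + (-3)*(-0.2079)
= -3.29
v' = 3.77*e1 - 3.29*e2


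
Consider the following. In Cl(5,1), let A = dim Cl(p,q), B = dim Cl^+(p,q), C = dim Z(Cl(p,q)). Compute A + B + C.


n = 5 + 1 = 6
Total dim = 2^6 = 64
Even subalgebra dim = 2^5 = 32
n is even, so center dim = 1
Sum = 64 + 32 + 1 = 97


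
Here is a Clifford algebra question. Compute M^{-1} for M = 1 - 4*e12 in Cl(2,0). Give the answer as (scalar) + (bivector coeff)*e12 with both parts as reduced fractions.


M = 1 - 4*e12, where e12^2 = -1.
Since M commutes with its reverse ~M = a - b*e12, M * ~M = a^2 - b^2*e12^2 = a^2 + b^2.
So M^{-1} = ~M / (a^2 + b^2) = (a - b*e12)/(a^2 + b^2).
a^2 + b^2 = 1 + 16 = 17
Scalar part = 1/17 = 1/17
Bivector coeff = 4/17 = 4/17
M^{-1} = 1/17 + 4/17*e12


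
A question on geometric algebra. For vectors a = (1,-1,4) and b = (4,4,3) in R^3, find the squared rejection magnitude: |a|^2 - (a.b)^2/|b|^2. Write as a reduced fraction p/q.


|a|^2 = 1^2 + (-1)^2 + 4^2 = 18
|b|^2 = 4^2 + 4^2 + 3^2 = 41
a . b = 1*4 + (-1)*4 + 4*3 = 12
(a.b)^2 = 12^2 = 144
|rej|^2 = 18 - 144/41
= (738 - 144)/41
= 594/41
In lowest terms: 594/41


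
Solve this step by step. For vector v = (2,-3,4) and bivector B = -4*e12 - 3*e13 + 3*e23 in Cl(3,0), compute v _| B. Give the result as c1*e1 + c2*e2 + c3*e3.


Left contraction v _| B = <vB>_1 (grade-1 part of the geometric product vB).
Using e1_|e12 = e2, e2_|e12 = -e1, e1_|e13 = e3, e3_|e13 = -e1, e2_|e23 = e3, e3_|e23 = -e2:
e1 coeff: -v2*b12 - v3*b13 = -(-3)*(-4) - (4)*(-3) = 0
e2 coeff: v1*b12 - v3*b23 = (2)*(-4) - (4)*(3) = -20
e3 coeff: v1*b13 + v2*b23 = (2)*(-3) + (-3)*(3) = -15
v _| B = 0*e1 - 20*e2 - 15*e3


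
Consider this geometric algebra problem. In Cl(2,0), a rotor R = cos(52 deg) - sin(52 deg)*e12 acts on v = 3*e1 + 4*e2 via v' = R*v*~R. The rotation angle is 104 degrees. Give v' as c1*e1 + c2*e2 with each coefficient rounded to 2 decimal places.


Rotor R = cos(52deg) - sin(52deg)*e12
Rotation angle theta = 2 * 52 = 104 degrees
v' = R*v*~R rotates v by theta.
cos(104deg) = -0.2419, sin(104deg) = 0.9703
v'_1 = 3*cos(104deg) - 4*sin(104deg)
= 3*(-0.2419) - 4*0.9703
= -4.61
v'_2 = 3*sin(104deg) + 4*cos(104deg)
= 3*0.9703 + 4*(-0.2419)
= 1.94
v' = -4.61*e1 + 1.94*e2


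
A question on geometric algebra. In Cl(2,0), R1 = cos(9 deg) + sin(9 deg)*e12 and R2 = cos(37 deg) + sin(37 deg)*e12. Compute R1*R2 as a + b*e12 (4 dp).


Same-plane rotors commute and their half-angles add:
R1*R2 = cos(a1 + a2) + sin(a1 + a2)*e12.
a1 + a2 = 9 + 37 = 46 deg
cos(46 deg) = 0.6947
sin(46 deg) = 0.7193
R1*R2 = 0.6947 + 0.7193*e12


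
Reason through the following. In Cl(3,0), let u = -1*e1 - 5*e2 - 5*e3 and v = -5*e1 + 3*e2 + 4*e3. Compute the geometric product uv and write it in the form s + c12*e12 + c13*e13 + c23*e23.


In Cl(3,0): e_i^2 = 1, e_ie_j = -e_je_i for i != j.
Scalar part = u . v = (-1)*(-5) + (-5)*3 + (-5)*4
= 5 + (-15) + (-20) = -30
e12 coeff = (-1)*3 - (-5)*(-5) = -3 - 25 = -28
e13 coeff = (-1)*4 - (-5)*(-5) = -4 - 25 = -29
e23 coeff = (-5)*4 - (-5)*3 = -20 - (-15) = -5
uv = -30 - 28*e12 - 29*e13 - 5*e23


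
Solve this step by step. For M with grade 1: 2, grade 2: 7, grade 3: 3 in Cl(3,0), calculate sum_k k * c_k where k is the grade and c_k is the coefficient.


Grade-weighted sum = sum of grade_k * coefficient_k
1*2 = 2
2*7 = 14
3*3 = 9
Total = 2 + 14 + 9 = 25


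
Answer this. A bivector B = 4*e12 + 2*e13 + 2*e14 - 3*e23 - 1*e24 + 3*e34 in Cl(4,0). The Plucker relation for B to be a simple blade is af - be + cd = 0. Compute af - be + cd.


Plucker relation: af - be + cd
a*f = 4*3 = 12
b*e = 2*(-1) = -2
c*d = 2*(-3) = -6
af - be + cd = 12 - (-2) + (-6)
= 8


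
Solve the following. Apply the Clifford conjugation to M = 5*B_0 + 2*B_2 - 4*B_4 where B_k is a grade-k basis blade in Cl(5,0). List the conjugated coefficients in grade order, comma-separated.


Clifford conjugate sign for grade k: (-1)^(k(k+1)/2)
Grade 0: (-1)^(0*1/2) = (-1)^0 = 1, coeff 5 -> 5
Grade 2: (-1)^(2*3/2) = (-1)^3 = -1, coeff 2 -> -2
Grade 4: (-1)^(4*5/2) = (-1)^10 = 1, coeff -4 -> -4
Conjugated coefficients: 5, -2, -4


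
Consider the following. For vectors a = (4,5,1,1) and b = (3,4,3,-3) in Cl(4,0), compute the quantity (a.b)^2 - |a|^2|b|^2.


a . b = 4*3 + 5*4 + 1*3 + 1*(-3)
= 12 + 20 + 3 + (-3) = 32
|a|^2 = 4^2 + 5^2 + 1^2 + 1^2 = 43
|b|^2 = 3^2 + 4^2 + 3^2 + (-3)^2 = 43
(a.b)^2 = 32^2 = 1024
|a|^2 * |b|^2 = 43 * 43 = 1849
Result = 1024 - 1849 = -825


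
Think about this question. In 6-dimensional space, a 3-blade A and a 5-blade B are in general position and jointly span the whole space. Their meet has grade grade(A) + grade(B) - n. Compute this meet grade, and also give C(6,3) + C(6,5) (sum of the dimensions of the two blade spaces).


Meet grade = grade(A) + grade(B) - n
= 3 + 5 - 6 = 2
C(6,3) = 20
C(6,5) = 6
dim_A + dim_B = 20 + 6 = 26


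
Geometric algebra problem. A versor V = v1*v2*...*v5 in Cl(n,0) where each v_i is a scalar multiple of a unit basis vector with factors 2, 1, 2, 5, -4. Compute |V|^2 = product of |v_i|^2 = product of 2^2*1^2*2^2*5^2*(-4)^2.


Each vector v_i has |v_i|^2 = s_i^2
Squared scales: 2^2 = 4, 1^2 = 1, 2^2 = 4, 5^2 = 25, (-4)^2 = 16
|V|^2 = 4 * 1 * 4 * 25 * 16
= 6400


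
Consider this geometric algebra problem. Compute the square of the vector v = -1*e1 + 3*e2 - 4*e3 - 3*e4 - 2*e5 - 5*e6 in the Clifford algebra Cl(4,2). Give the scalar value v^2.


v^2 = sum of c_i^2 * e_i^2
Positive signature terms (e_i^2 = +1): (-1)^2 + 3^2 + (-4)^2 + (-3)^2 = 35
Negative signature terms (e_j^2 = -1): (-2)^2 + (-5)^2 = 29
v^2 = 35 - 29 = 6


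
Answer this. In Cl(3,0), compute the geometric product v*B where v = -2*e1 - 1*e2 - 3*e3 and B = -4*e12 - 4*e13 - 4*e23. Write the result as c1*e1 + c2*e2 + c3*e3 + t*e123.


vB has grade-1 (vector) and grade-3 (trivector) parts: vB = (v _| B) + (v ^ B).
Vector part <vB>_1:
  e1: -v2*b12 - v3*b13 = -(-1)*(-4) - (-3)*(-4) = -16
  e2: v1*b12 - v3*b23 = (-2)*(-4) - (-3)*(-4) = -4
  e3: v1*b13 + v2*b23 = (-2)*(-4) + (-1)*(-4) = 12
Trivector part <vB>_3:
  e123: v1*b23 - v2*b13 + v3*b12 = (-2)*(-4) - (-1)*(-4) + (-3)*(-4) = 16
vB = -16*e1 - 4*e2 + 12*e3 + 16*e123


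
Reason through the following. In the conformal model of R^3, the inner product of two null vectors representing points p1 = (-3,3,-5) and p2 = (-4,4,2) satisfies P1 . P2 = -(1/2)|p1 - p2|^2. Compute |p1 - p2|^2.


p1 - p2 = (1, -1, -7)
|p1 - p2|^2 = 1^2 + (-1)^2 + (-7)^2
= 1 + 1 + 49
= 51


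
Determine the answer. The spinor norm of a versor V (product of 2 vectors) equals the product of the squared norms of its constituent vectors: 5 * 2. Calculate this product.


Spinor norm N(V) = |v1|^2 * |v2|^2 * ... * |v2|^2
= 5 * 2
Running product: 5, 10
N(V) = 10


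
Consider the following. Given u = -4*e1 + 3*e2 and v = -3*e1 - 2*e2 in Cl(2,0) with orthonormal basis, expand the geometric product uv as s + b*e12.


Expand: (-4*e1 + 3*e2)(-3*e1 - 2*e2)
= (-4)*(-3)*e1e1 + (-4)*(-2)*e1e2 + 3*(-3)*e2e1 + 3*(-2)*e2e2
Using e1^2 = e2^2 = 1, e2e1 = -e1e2:
Scalar part s = (-4)*(-3) + 3*(-2) = 12 + (-6) = 6
Bivector part b = (-4)*(-2) - 3*(-3) = 8 - (-9) = 17
uv = 6 + 17*e12
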